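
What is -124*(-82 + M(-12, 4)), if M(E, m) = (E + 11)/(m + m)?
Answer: 20367/2 ≈ 10184.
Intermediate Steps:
M(E, m) = (11 + E)/(2*m) (M(E, m) = (11 + E)/((2*m)) = (11 + E)*(1/(2*m)) = (11 + E)/(2*m))
-124*(-82 + M(-12, 4)) = -124*(-82 + (½)*(11 - 12)/4) = -124*(-82 + (½)*(¼)*(-1)) = -124*(-82 - ⅛) = -124*(-657/8) = 20367/2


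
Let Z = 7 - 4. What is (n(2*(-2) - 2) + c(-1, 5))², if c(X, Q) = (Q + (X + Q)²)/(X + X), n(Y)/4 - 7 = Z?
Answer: 3481/4 ≈ 870.25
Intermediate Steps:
Z = 3
n(Y) = 40 (n(Y) = 28 + 4*3 = 28 + 12 = 40)
c(X, Q) = (Q + (Q + X)²)/(2*X) (c(X, Q) = (Q + (Q + X)²)/((2*X)) = (Q + (Q + X)²)*(1/(2*X)) = (Q + (Q + X)²)/(2*X))
(n(2*(-2) - 2) + c(-1, 5))² = (40 + (½)*(5 + (5 - 1)²)/(-1))² = (40 + (½)*(-1)*(5 + 4²))² = (40 + (½)*(-1)*(5 + 16))² = (40 + (½)*(-1)*21)² = (40 - 21/2)² = (59/2)² = 3481/4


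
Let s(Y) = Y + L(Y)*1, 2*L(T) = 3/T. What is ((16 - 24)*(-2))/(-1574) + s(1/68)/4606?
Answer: 421965/35213528 ≈ 0.011983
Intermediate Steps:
L(T) = 3/(2*T) (L(T) = (3/T)/2 = 3/(2*T))
s(Y) = Y + 3/(2*Y) (s(Y) = Y + (3/(2*Y))*1 = Y + 3/(2*Y))
((16 - 24)*(-2))/(-1574) + s(1/68)/4606 = ((16 - 24)*(-2))/(-1574) + (1/68 + 3/(2*(1/68)))/4606 = -8*(-2)*(-1/1574) + (1/68 + 3/(2*(1/68)))*(1/4606) = 16*(-1/1574) + (1/68 + (3/2)*68)*(1/4606) = -8/787 + (1/68 + 102)*(1/4606) = -8/787 + (6937/68)*(1/4606) = -8/787 + 991/44744 = 421965/35213528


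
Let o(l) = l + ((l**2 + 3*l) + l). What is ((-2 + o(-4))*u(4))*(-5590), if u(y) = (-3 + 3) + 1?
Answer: 33540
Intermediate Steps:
u(y) = 1 (u(y) = 0 + 1 = 1)
o(l) = l**2 + 5*l (o(l) = l + (l**2 + 4*l) = l**2 + 5*l)
((-2 + o(-4))*u(4))*(-5590) = ((-2 - 4*(5 - 4))*1)*(-5590) = ((-2 - 4*1)*1)*(-5590) = ((-2 - 4)*1)*(-5590) = -6*1*(-5590) = -6*(-5590) = 33540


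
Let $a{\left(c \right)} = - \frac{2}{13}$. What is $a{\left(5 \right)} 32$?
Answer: $- \frac{64}{13} \approx -4.9231$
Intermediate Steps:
$a{\left(c \right)} = - \frac{2}{13}$ ($a{\left(c \right)} = \left(-2\right) \frac{1}{13} = - \frac{2}{13}$)
$a{\left(5 \right)} 32 = \left(- \frac{2}{13}\right) 32 = - \frac{64}{13}$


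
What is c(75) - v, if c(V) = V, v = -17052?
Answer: 17127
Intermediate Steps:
c(75) - v = 75 - 1*(-17052) = 75 + 17052 = 17127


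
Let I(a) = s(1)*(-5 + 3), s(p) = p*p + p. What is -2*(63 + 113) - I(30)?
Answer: -348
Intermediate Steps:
s(p) = p + p² (s(p) = p² + p = p + p²)
I(a) = -4 (I(a) = (1*(1 + 1))*(-5 + 3) = (1*2)*(-2) = 2*(-2) = -4)
-2*(63 + 113) - I(30) = -2*(63 + 113) - 1*(-4) = -2*176 + 4 = -352 + 4 = -348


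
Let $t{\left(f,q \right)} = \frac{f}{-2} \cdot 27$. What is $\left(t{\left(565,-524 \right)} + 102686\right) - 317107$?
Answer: $- \frac{444097}{2} \approx -2.2205 \cdot 10^{5}$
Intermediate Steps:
$t{\left(f,q \right)} = - \frac{27 f}{2}$ ($t{\left(f,q \right)} = f \left(- \frac{1}{2}\right) 27 = - \frac{f}{2} \cdot 27 = - \frac{27 f}{2}$)
$\left(t{\left(565,-524 \right)} + 102686\right) - 317107 = \left(\left(- \frac{27}{2}\right) 565 + 102686\right) - 317107 = \left(- \frac{15255}{2} + 102686\right) - 317107 = \frac{190117}{2} - 317107 = - \frac{444097}{2}$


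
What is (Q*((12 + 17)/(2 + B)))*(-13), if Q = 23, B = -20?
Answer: 8671/18 ≈ 481.72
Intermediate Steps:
(Q*((12 + 17)/(2 + B)))*(-13) = (23*((12 + 17)/(2 - 20)))*(-13) = (23*(29/(-18)))*(-13) = (23*(29*(-1/18)))*(-13) = (23*(-29/18))*(-13) = -667/18*(-13) = 8671/18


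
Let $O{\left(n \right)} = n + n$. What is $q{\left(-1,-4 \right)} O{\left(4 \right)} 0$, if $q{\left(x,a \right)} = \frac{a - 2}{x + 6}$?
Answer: $0$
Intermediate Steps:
$q{\left(x,a \right)} = \frac{-2 + a}{6 + x}$
$O{\left(n \right)} = 2 n$
$q{\left(-1,-4 \right)} O{\left(4 \right)} 0 = \frac{-2 - 4}{6 - 1} \cdot 2 \cdot 4 \cdot 0 = \frac{1}{5} \left(-6\right) 8 \cdot 0 = \left(- \frac{6}{5}\right) 8 \cdot 0 = \left(- \frac{48}{5}\right) 0 = 0$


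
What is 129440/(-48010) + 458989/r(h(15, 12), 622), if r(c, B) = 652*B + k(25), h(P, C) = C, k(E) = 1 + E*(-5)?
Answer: -3044150291/1946421420 ≈ -1.5640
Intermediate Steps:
k(E) = 1 - 5*E
r(c, B) = -124 + 652*B (r(c, B) = 652*B + (1 - 5*25) = 652*B + (1 - 125) = 652*B - 124 = -124 + 652*B)
129440/(-48010) + 458989/r(h(15, 12), 622) = 129440/(-48010) + 458989/(-124 + 652*622) = 129440*(-1/48010) + 458989/(-124 + 405544) = -12944/4801 + 458989/405420 = -3044150291/1946421420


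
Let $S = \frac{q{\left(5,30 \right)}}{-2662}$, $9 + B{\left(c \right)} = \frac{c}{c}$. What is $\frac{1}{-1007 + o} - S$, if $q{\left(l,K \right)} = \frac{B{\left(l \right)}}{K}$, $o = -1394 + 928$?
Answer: $- \frac{7637}{9802815} \approx -0.00077906$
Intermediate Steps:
$B{\left(c \right)} = -8$ ($B{\left(c \right)} = -9 + \frac{c}{c} = -9 + 1 = -8$)
$o = -466$
$q{\left(l,K \right)} = - \frac{8}{K}$
$S = \frac{2}{19965}$ ($S = \frac{\left(-8\right) \frac{1}{30}}{-2662} = \left(-8\right) \frac{1}{30} \left(- \frac{1}{2662}\right) = \left(- \frac{4}{15}\right) \left(- \frac{1}{2662}\right) = \frac{2}{19965} \approx 0.00010018$)
$\frac{1}{-1007 + o} - S = \frac{1}{-1007 - 466} - \frac{2}{19965} = \frac{1}{-1473} - \frac{2}{19965} = - \frac{1}{1473} - \frac{2}{19965} = - \frac{7637}{9802815}$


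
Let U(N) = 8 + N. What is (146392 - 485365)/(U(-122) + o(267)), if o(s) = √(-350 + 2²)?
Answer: 19321461/6671 + 338973*I*√346/13342 ≈ 2896.3 + 472.59*I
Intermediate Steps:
o(s) = I*√346 (o(s) = √(-350 + 4) = √(-346) = I*√346)
(146392 - 485365)/(U(-122) + o(267)) = (146392 - 485365)/((8 - 122) + I*√346) = -338973/(-114 + I*√346)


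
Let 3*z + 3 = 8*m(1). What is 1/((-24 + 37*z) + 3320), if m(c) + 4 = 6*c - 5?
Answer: 1/2963 ≈ 0.00033750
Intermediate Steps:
m(c) = -9 + 6*c (m(c) = -4 + (6*c - 5) = -4 + (-5 + 6*c) = -9 + 6*c)
z = -9 (z = -1 + (8*(-9 + 6*1))/3 = -1 + (8*(-9 + 6))/3 = -1 + (8*(-3))/3 = -1 + (⅓)*(-24) = -1 - 8 = -9)
1/((-24 + 37*z) + 3320) = 1/((-24 + 37*(-9)) + 3320) = 1/((-24 - 333) + 3320) = 1/(-357 + 3320) = 1/2963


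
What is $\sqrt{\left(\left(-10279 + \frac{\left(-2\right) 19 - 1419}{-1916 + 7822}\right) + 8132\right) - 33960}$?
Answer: $\frac{i \sqrt{1259450950494}}{5906} \approx 190.02 i$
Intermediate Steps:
$\sqrt{\left(\left(-10279 + \frac{\left(-2\right) 19 - 1419}{-1916 + 7822}\right) + 8132\right) - 33960} = \sqrt{\left(\left(-10279 + \frac{-38 - 1419}{5906}\right) + 8132\right) - 33960} = \sqrt{\left(\left(-10279 - \frac{1457}{5906}\right) + 8132\right) - 33960} = \sqrt{\left(- \frac{60709231}{5906} + 8132\right) - 33960} = \sqrt{- \frac{12681639}{5906} - 33960} = \sqrt{- \frac{213249399}{5906}} = \frac{i \sqrt{1259450950494}}{5906}$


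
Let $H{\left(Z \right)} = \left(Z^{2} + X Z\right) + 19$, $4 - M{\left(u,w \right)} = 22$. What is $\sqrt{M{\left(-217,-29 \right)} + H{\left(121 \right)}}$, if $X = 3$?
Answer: $\sqrt{15005} \approx 122.49$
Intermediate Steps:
$M{\left(u,w \right)} = -18$ ($M{\left(u,w \right)} = 4 - 22 = -18$)
$H{\left(Z \right)} = 19 + Z^{2} + 3 Z$ ($H{\left(Z \right)} = \left(Z^{2} + 3 Z\right) + 19 = 19 + Z^{2} + 3 Z$)
$\sqrt{M{\left(-217,-29 \right)} + H{\left(121 \right)}} = \sqrt{-18 + \left(19 + 121^{2} + 3 \cdot 121\right)} = \sqrt{-18 + \left(19 + 14641 + 363\right)} = \sqrt{-18 + 15023} = \sqrt{15005}$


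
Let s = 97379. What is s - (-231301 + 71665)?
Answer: 257015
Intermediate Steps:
s - (-231301 + 71665) = 97379 - (-231301 + 71665) = 97379 - 1*(-159636) = 97379 + 159636 = 257015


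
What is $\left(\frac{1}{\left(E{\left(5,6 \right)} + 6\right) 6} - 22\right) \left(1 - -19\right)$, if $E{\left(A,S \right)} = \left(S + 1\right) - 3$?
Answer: $- \frac{1319}{3} \approx -439.67$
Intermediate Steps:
$E{\left(A,S \right)} = -2 + S$ ($E{\left(A,S \right)} = \left(1 + S\right) - 3 = -2 + S$)
$\left(\frac{1}{\left(E{\left(5,6 \right)} + 6\right) 6} - 22\right) \left(1 - -19\right) = \left(\frac{1}{\left(\left(-2 + 6\right) + 6\right) 6} - 22\right) \left(1 - -19\right) = \left(\frac{1}{\left(4 + 6\right) 6} - 22\right) \left(1 + 19\right) = \left(\frac{1}{10 \cdot 6} - 22\right) 20 = \left(\frac{1}{60} - 22\right) 20 = \left(- \frac{1319}{60}\right) 20 = - \frac{1319}{3}$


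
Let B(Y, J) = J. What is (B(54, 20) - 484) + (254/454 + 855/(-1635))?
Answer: -11479848/24743 ≈ -463.96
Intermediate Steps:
(B(54, 20) - 484) + (254/454 + 855/(-1635)) = (20 - 484) + (254/454 + 855/(-1635)) = -464 + (254*(1/454) + 855*(-1/1635)) = -464 + (127/227 - 57/109) = -464 + 904/24743 = -11479848/24743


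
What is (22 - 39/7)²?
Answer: 13225/49 ≈ 269.90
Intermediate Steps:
(22 - 39/7)² = (115/7)² = 13225/49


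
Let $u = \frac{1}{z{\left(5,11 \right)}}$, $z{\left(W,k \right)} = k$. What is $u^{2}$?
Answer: $\frac{1}{121} \approx 0.0082645$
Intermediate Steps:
$u = \frac{1}{11} \approx 0.090909$
$u^{2} = \left(\frac{1}{11}\right)^{2} = \frac{1}{121}$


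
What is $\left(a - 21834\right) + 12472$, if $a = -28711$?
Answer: $-38073$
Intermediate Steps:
$\left(a - 21834\right) + 12472 = \left(-28711 - 21834\right) + 12472 = -50545 + 12472 = -38073$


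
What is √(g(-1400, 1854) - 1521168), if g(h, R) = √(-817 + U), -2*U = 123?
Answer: √(-6084672 + 2*I*√3514)/2 ≈ 0.012016 + 1233.4*I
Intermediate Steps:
U = -123/2 (U = -½*123 = -123/2 ≈ -61.500)
g(h, R) = I*√3514/2 (g(h, R) = √(-817 - 123/2) = √(-1757/2) = I*√3514/2)
√(g(-1400, 1854) - 1521168) = √(I*√3514/2 - 1521168) = √(-1521168 + I*√3514/2)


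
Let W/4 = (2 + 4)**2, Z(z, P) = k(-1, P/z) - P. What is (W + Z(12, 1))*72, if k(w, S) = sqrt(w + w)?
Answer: 10296 + 72*I*sqrt(2) ≈ 10296.0 + 101.82*I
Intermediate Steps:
k(w, S) = sqrt(2)*sqrt(w) (k(w, S) = sqrt(2*w) = sqrt(2)*sqrt(w))
Z(z, P) = -P + I*sqrt(2) (Z(z, P) = sqrt(2)*sqrt(-1) - P = sqrt(2)*I - P = I*sqrt(2) - P = -P + I*sqrt(2))
W = 144 (W = 4*(2 + 4)**2 = 4*6**2 = 4*36 = 144)
(W + Z(12, 1))*72 = (144 + (-1*1 + I*sqrt(2)))*72 = (144 + (-1 + I*sqrt(2)))*72 = (143 + I*sqrt(2))*72 = 10296 + 72*I*sqrt(2)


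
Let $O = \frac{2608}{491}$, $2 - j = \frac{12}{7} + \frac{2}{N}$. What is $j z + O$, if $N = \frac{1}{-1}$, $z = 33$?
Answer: $\frac{277504}{3437} \approx 80.74$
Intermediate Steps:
$N = -1$
$j = \frac{16}{7}$ ($j = 2 - \left(\frac{12}{7} + \frac{2}{-1}\right) = 2 - \left(12 \cdot \frac{1}{7} + 2 \left(-1\right)\right) = 2 - \left(\frac{12}{7} - 2\right) = 2 - - \frac{2}{7} = 2 + \frac{2}{7} = \frac{16}{7} \approx 2.2857$)
$O = \frac{2608}{491}$ ($O = 2608 \cdot \frac{1}{491} = \frac{2608}{491} \approx 5.3116$)
$j z + O = \frac{16}{7} \cdot 33 + \frac{2608}{491} = \frac{528}{7} + \frac{2608}{491} = \frac{277504}{3437}$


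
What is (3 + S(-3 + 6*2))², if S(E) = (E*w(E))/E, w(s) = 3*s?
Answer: 900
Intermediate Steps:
S(E) = 3*E (S(E) = (E*(3*E))/E = (3*E²)/E = 3*E)
(3 + S(-3 + 6*2))² = (3 + 3*(-3 + 6*2))² = (3 + 3*(-3 + 12))² = (3 + 3*9)² = (3 + 27)² = 30² = 900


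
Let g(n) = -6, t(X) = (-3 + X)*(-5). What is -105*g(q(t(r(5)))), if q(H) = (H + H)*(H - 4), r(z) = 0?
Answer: 630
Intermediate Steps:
t(X) = 15 - 5*X
q(H) = 2*H*(-4 + H) (q(H) = (2*H)*(-4 + H) = 2*H*(-4 + H))
-105*g(q(t(r(5)))) = -105*(-6) = 630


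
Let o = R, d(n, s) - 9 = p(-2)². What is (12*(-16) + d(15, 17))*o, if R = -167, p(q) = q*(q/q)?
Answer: 29893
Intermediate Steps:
p(q) = q (p(q) = q*1 = q)
d(n, s) = 13 (d(n, s) = 9 + (-2)² = 9 + 4 = 13)
o = -167
(12*(-16) + d(15, 17))*o = (12*(-16) + 13)*(-167) = (-192 + 13)*(-167) = -179*(-167) = 29893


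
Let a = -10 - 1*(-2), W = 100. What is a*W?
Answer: -800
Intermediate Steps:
a = -8 (a = -10 + 2 = -8)
a*W = -8*100 = -800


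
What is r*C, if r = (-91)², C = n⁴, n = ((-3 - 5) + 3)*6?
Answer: 6707610000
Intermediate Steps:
n = -30 (n = (-8 + 3)*6 = -5*6 = -30)
C = 810000 (C = (-30)⁴ = 810000)
r = 8281
r*C = 8281*810000 = 6707610000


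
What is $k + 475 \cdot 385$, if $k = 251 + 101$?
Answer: $183227$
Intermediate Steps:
$k = 352$
$k + 475 \cdot 385 = 352 + 475 \cdot 385 = 352 + 182875 = 183227$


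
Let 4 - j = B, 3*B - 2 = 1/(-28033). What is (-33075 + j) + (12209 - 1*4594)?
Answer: -2140880209/84099 ≈ -25457.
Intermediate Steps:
B = 56065/84099 (B = 2/3 + (1/3)/(-28033) = 2/3 + (1/3)*(-1/28033) = 2/3 - 1/84099 = 56065/84099 ≈ 0.66665)
j = 280331/84099 (j = 4 - 1*56065/84099 = 4 - 56065/84099 = 280331/84099 ≈ 3.3333)
(-33075 + j) + (12209 - 1*4594) = (-33075 + 280331/84099) + (12209 - 1*4594) = -2781294094/84099 + (12209 - 4594) = -2781294094/84099 + 7615 = -2140880209/84099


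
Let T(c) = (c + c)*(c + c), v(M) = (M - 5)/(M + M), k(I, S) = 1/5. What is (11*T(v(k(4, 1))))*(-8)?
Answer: -50688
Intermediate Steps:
k(I, S) = ⅕
v(M) = (-5 + M)/(2*M) (v(M) = (-5 + M)/((2*M)) = (-5 + M)*(1/(2*M)) = (-5 + M)/(2*M))
T(c) = 4*c² (T(c) = (2*c)*(2*c) = 4*c²)
(11*T(v(k(4, 1))))*(-8) = (11*(4*((-5 + ⅕)/(2*(⅕)))²))*(-8) = (11*(4*((½)*5*(-24/5))²))*(-8) = (11*(4*(-12)²))*(-8) = (11*(4*144))*(-8) = (11*576)*(-8) = 6336*(-8) = -50688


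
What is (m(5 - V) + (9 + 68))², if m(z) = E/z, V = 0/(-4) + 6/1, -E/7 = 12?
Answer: 25921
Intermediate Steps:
E = -84 (E = -7*12 = -84)
V = 6 (V = 0*(-¼) + 6*1 = 0 + 6 = 6)
m(z) = -84/z
(m(5 - V) + (9 + 68))² = (-84/(5 - 1*6) + (9 + 68))² = (-84/(5 - 6) + 77)² = (-84/(-1) + 77)² = (-84*(-1) + 77)² = (84 + 77)² = 161² = 25921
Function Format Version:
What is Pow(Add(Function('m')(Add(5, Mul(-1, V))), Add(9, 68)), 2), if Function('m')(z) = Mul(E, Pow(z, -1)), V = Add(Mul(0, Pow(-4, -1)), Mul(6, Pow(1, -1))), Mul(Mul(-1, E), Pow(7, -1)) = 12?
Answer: 25921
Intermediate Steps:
E = -84 (E = Mul(-7, 12) = -84)
V = 6 (V = Add(Mul(0, Rational(-1, 4)), Mul(6, 1)) = Add(0, 6) = 6)
Function('m')(z) = Mul(-84, Pow(z, -1))
Pow(Add(Function('m')(Add(5, Mul(-1, V))), Add(9, 68)), 2) = Pow(Add(Mul(-84, Pow(Add(5, Mul(-1, 6)), -1)), Add(9, 68)), 2) = Pow(Add(Mul(-84, Pow(Add(5, -6), -1)), 77), 2) = Pow(Add(Mul(-84, Pow(-1, -1)), 77), 2) = Pow(Add(Mul(-84, -1), 77), 2) = Pow(Add(84, 77), 2) = Pow(161, 2) = 25921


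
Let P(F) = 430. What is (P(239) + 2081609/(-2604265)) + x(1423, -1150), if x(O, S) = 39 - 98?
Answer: 964100706/2604265 ≈ 370.20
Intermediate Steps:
x(O, S) = -59
(P(239) + 2081609/(-2604265)) + x(1423, -1150) = (430 + 2081609/(-2604265)) - 59 = (430 + 2081609*(-1/2604265)) - 59 = (430 - 2081609/2604265) - 59 = 1117752341/2604265 - 59 = 964100706/2604265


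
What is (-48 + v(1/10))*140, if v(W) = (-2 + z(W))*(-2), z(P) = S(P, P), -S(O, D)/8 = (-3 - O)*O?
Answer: -34272/5 ≈ -6854.4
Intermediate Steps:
S(O, D) = -8*O*(-3 - O) (S(O, D) = -8*(-3 - O)*O = -8*O*(-3 - O))
z(P) = 8*P*(3 + P)
v(W) = 4 - 16*W*(3 + W) (v(W) = (-2 + 8*W*(3 + W))*(-2) = 4 - 16*W*(3 + W))
(-48 + v(1/10))*140 = (-48 + (4 - 16*1/10*(3 + 1/10)))*140 = (-48 + (4 - 16*1*(⅒)*(3 + 1*(⅒))))*140 = (-48 + (4 - 16*⅒*(3 + ⅒)))*140 = (-48 + (4 - 16*⅒*31/10))*140 = (-48 + (4 - 124/25))*140 = (-48 - 24/25)*140 = -1224/25*140 = -34272/5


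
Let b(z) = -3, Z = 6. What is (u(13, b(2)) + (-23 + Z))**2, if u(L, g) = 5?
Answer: 144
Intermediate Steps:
(u(13, b(2)) + (-23 + Z))**2 = (5 + (-23 + 6))**2 = (5 - 17)**2 = (-12)**2 = 144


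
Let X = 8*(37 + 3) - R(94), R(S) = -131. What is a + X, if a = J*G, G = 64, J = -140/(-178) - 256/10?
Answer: -505993/445 ≈ -1137.1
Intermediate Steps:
J = -11042/445 (J = -140*(-1/178) - 256*⅒ = 70/89 - 128/5 = -11042/445 ≈ -24.813)
a = -706688/445 (a = -11042/445*64 = -706688/445 ≈ -1588.1)
X = 451 (X = 8*(37 + 3) - 1*(-131) = 8*40 + 131 = 320 + 131 = 451)
a + X = -706688/445 + 451 = -505993/445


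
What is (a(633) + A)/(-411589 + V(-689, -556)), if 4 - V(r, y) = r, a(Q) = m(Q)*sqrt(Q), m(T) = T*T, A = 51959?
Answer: -51959/410896 - 400689*sqrt(633)/410896 ≈ -24.661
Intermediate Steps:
m(T) = T**2
a(Q) = Q**(5/2) (a(Q) = Q**2*sqrt(Q) = Q**(5/2))
V(r, y) = 4 - r
(a(633) + A)/(-411589 + V(-689, -556)) = (633**(5/2) + 51959)/(-411589 + (4 - 1*(-689))) = (400689*sqrt(633) + 51959)/(-411589 + (4 + 689)) = (51959 + 400689*sqrt(633))/(-411589 + 693) = (51959 + 400689*sqrt(633))/(-410896) = (51959 + 400689*sqrt(633))*(-1/410896) = -51959/410896 - 400689*sqrt(633)/410896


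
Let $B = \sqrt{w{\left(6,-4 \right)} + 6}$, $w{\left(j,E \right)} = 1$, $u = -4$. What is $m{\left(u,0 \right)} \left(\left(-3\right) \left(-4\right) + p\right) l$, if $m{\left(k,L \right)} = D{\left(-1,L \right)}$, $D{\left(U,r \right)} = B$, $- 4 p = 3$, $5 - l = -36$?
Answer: $\frac{1845 \sqrt{7}}{4} \approx 1220.4$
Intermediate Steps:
$l = 41$ ($l = 5 - -36 = 5 + 36 = 41$)
$p = - \frac{3}{4}$ ($p = \left(- \frac{1}{4}\right) 3 = - \frac{3}{4} \approx -0.75$)
$B = \sqrt{7}$ ($B = \sqrt{1 + 6} = \sqrt{7} \approx 2.6458$)
$D{\left(U,r \right)} = \sqrt{7}$
$m{\left(k,L \right)} = \sqrt{7}$
$m{\left(u,0 \right)} \left(\left(-3\right) \left(-4\right) + p\right) l = \sqrt{7} \left(\left(-3\right) \left(-4\right) - \frac{3}{4}\right) 41 = \sqrt{7} \left(12 - \frac{3}{4}\right) 41 = \sqrt{7} \cdot \frac{45}{4} \cdot 41 = \frac{45 \sqrt{7}}{4} \cdot 41 = \frac{1845 \sqrt{7}}{4}$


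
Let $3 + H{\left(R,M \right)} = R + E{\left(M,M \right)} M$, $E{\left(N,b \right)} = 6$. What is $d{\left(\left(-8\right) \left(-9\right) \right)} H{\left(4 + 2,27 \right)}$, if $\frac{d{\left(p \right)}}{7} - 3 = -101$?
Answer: $-113190$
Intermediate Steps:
$d{\left(p \right)} = -686$ ($d{\left(p \right)} = 21 + 7 \left(-101\right) = 21 - 707 = -686$)
$H{\left(R,M \right)} = -3 + R + 6 M$ ($H{\left(R,M \right)} = -3 + \left(R + 6 M\right) = -3 + R + 6 M$)
$d{\left(\left(-8\right) \left(-9\right) \right)} H{\left(4 + 2,27 \right)} = - 686 \left(-3 + \left(4 + 2\right) + 6 \cdot 27\right) = - 686 \left(-3 + 6 + 162\right) = \left(-686\right) 165 = -113190$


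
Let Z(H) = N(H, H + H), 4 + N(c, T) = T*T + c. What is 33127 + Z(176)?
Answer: 157203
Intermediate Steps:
N(c, T) = -4 + c + T**2 (N(c, T) = -4 + (T*T + c) = -4 + (T**2 + c) = -4 + (c + T**2) = -4 + c + T**2)
Z(H) = -4 + H + 4*H**2 (Z(H) = -4 + H + (H + H)**2 = -4 + H + (2*H)**2 = -4 + H + 4*H**2)
33127 + Z(176) = 33127 + (-4 + 176 + 4*176**2) = 33127 + (-4 + 176 + 4*30976) = 33127 + (-4 + 176 + 123904) = 33127 + 124076 = 157203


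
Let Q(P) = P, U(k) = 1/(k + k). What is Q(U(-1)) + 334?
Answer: 667/2 ≈ 333.50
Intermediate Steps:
U(k) = 1/(2*k)
Q(U(-1)) + 334 = (½)/(-1) + 334 = (½)*(-1) + 334 = -½ + 334 = 667/2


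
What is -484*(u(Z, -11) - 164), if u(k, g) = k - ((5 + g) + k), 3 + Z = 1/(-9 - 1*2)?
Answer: 76472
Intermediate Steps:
Z = -34/11 (Z = -3 + 1/(-9 - 1*2) = -3 + 1/(-9 - 2) = -3 + 1/(-11) = -3 + 1*(-1/11) = -3 - 1/11 = -34/11 ≈ -3.0909)
u(k, g) = -5 - g (u(k, g) = k - (5 + g + k) = k + (-5 - g - k) = -5 - g)
-484*(u(Z, -11) - 164) = -484*((-5 - 1*(-11)) - 164) = -484*((-5 + 11) - 164) = -484*(6 - 164) = -484*(-158) = 76472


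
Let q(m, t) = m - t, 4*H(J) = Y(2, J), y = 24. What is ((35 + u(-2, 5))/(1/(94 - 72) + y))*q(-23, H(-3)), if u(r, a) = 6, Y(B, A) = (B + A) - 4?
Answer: -39237/1058 ≈ -37.086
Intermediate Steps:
Y(B, A) = -4 + A + B (Y(B, A) = (A + B) - 4 = -4 + A + B)
H(J) = -½ + J/4 (H(J) = (-4 + J + 2)/4 = (-2 + J)/4 = -½ + J/4)
((35 + u(-2, 5))/(1/(94 - 72) + y))*q(-23, H(-3)) = ((35 + 6)/(1/(94 - 72) + 24))*(-23 - (-½ + (¼)*(-3))) = (41/(1/22 + 24))*(-23 - (-½ - ¾)) = (41/(1/22 + 24))*(-23 - 1*(-5/4)) = (41/(529/22))*(-23 + 5/4) = (41*(22/529))*(-87/4) = (902/529)*(-87/4) = -39237/1058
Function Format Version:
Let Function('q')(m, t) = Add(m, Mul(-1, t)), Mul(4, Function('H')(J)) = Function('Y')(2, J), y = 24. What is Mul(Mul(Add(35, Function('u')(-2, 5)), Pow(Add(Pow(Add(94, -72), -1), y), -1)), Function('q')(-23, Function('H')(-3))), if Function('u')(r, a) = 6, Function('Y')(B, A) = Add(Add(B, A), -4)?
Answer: Rational(-39237, 1058) ≈ -37.086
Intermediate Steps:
Function('Y')(B, A) = Add(-4, A, B) (Function('Y')(B, A) = Add(Add(A, B), -4) = Add(-4, A, B))
Function('H')(J) = Add(Rational(-1, 2), Mul(Rational(1, 4), J)) (Function('H')(J) = Mul(Rational(1, 4), Add(-4, J, 2)) = Mul(Rational(1, 4), Add(-2, J)) = Add(Rational(-1, 2), Mul(Rational(1, 4), J)))
Mul(Mul(Add(35, Function('u')(-2, 5)), Pow(Add(Pow(Add(94, -72), -1), y), -1)), Function('q')(-23, Function('H')(-3))) = Mul(Mul(Add(35, 6), Pow(Add(Pow(Add(94, -72), -1), 24), -1)), Add(-23, Mul(-1, Add(Rational(-1, 2), Mul(Rational(1, 4), -3))))) = Mul(Mul(41, Pow(Add(Pow(22, -1), 24), -1)), Add(-23, Mul(-1, Add(Rational(-1, 2), Rational(-3, 4))))) = Mul(Mul(41, Pow(Add(Rational(1, 22), 24), -1)), Add(-23, Mul(-1, Rational(-5, 4)))) = Mul(Mul(41, Pow(Rational(529, 22), -1)), Add(-23, Rational(5, 4))) = Mul(Mul(41, Rational(22, 529)), Rational(-87, 4)) = Mul(Rational(902, 529), Rational(-87, 4)) = Rational(-39237, 1058)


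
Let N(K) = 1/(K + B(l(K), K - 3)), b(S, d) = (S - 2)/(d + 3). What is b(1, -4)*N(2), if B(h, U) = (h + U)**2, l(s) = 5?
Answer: 1/18 ≈ 0.055556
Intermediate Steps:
b(S, d) = (-2 + S)/(3 + d)
B(h, U) = (U + h)**2
N(K) = 1/(K + (2 + K)**2) (N(K) = 1/(K + ((K - 3) + 5)**2) = 1/(K + ((-3 + K) + 5)**2) = 1/(K + (2 + K)**2))
b(1, -4)*N(2) = ((-2 + 1)/(3 - 4))/(2 + (2 + 2)**2) = (-1/(-1))/(2 + 4**2) = (-1*(-1))/(2 + 16) = 1/18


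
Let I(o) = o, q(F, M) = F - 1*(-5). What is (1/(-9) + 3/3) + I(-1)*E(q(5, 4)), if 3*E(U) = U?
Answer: -22/9 ≈ -2.4444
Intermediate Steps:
q(F, M) = 5 + F (q(F, M) = F + 5 = 5 + F)
E(U) = U/3
(1/(-9) + 3/3) + I(-1)*E(q(5, 4)) = (1/(-9) + 3/3) - (5 + 5)/3 = (1*(-⅑) + 3*(⅓)) - 10/3 = (-⅑ + 1) - 1*10/3 = 8/9 - 10/3 = -22/9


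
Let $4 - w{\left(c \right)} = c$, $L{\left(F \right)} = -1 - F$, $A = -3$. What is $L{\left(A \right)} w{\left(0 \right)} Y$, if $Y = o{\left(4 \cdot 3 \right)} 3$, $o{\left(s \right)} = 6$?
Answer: $144$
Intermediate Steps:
$w{\left(c \right)} = 4 - c$
$Y = 18$ ($Y = 6 \cdot 3 = 18$)
$L{\left(A \right)} w{\left(0 \right)} Y = \left(-1 - -3\right) \left(4 - 0\right) 18 = \left(-1 + 3\right) \left(4 + 0\right) 18 = 2 \cdot 4 \cdot 18 = 8 \cdot 18 = 144$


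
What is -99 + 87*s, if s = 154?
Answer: 13299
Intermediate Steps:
-99 + 87*s = -99 + 87*154 = -99 + 13398 = 13299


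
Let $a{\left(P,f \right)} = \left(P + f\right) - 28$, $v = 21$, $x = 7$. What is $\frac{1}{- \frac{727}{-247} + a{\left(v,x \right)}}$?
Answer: $\frac{247}{727} \approx 0.33975$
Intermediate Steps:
$a{\left(P,f \right)} = -28 + P + f$
$\frac{1}{- \frac{727}{-247} + a{\left(v,x \right)}} = \frac{1}{- \frac{727}{-247} + \left(-28 + 21 + 7\right)} = \frac{1}{\left(-727\right) \left(- \frac{1}{247}\right) + 0} = \frac{1}{\frac{727}{247} + 0} = \frac{1}{\frac{727}{247}} = \frac{247}{727}$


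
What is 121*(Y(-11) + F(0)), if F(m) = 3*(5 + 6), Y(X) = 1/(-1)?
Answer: 3872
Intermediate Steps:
Y(X) = -1
F(m) = 33 (F(m) = 3*11 = 33)
121*(Y(-11) + F(0)) = 121*(-1 + 33) = 121*32 = 3872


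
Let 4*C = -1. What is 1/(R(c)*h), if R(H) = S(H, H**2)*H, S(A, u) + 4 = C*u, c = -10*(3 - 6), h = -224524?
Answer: 1/1542479880 ≈ 6.4831e-10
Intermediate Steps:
C = -1/4 (C = (1/4)*(-1) = -1/4 ≈ -0.25000)
c = 30 (c = -10*(-3) = 30)
S(A, u) = -4 - u/4
R(H) = H*(-4 - H**2/4) (R(H) = (-4 - H**2/4)*H = H*(-4 - H**2/4))
1/(R(c)*h) = 1/(-1/4*30*(16 + 30**2)*(-224524)) = -1/224524/(-1/4*30*(16 + 900)) = -1/224524/(-1/4*30*916) = -1/224524/(-6870) = -1/6870*(-1/224524) = 1/1542479880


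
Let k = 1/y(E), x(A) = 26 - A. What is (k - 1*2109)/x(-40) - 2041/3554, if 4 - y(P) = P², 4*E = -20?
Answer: -80117743/2462922 ≈ -32.530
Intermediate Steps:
E = -5 (E = (¼)*(-20) = -5)
y(P) = 4 - P²
k = -1/21 (k = 1/(4 - 1*(-5)²) = 1/(4 - 1*25) = 1/(4 - 25) = 1/(-21) = -1/21 ≈ -0.047619)
(k - 1*2109)/x(-40) - 2041/3554 = (-1/21 - 1*2109)/(26 - 1*(-40)) - 2041/3554 = (-1/21 - 2109)/(26 + 40) - 2041*1/3554 = -44290/21/66 - 2041/3554 = -44290/21*1/66 - 2041/3554 = -22145/693 - 2041/3554 = -80117743/2462922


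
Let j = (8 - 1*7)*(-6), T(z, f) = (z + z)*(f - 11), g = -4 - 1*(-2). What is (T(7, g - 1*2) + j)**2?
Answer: 46656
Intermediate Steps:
g = -2 (g = -4 + 2 = -2)
T(z, f) = 2*z*(-11 + f) (T(z, f) = (2*z)*(-11 + f) = 2*z*(-11 + f))
j = -6 (j = (8 - 7)*(-6) = 1*(-6) = -6)
(T(7, g - 1*2) + j)**2 = (2*7*(-11 + (-2 - 1*2)) - 6)**2 = (2*7*(-11 + (-2 - 2)) - 6)**2 = (2*7*(-11 - 4) - 6)**2 = (2*7*(-15) - 6)**2 = (-210 - 6)**2 = (-216)**2 = 46656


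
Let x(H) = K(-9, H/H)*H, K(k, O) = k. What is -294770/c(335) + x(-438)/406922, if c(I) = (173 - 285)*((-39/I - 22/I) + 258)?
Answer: 1436458770317/140581784872 ≈ 10.218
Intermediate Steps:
c(I) = -28896 + 6832/I (c(I) = -112*(-61/I + 258) = -112*(258 - 61/I) = -28896 + 6832/I)
x(H) = -9*H
-294770/c(335) + x(-438)/406922 = -294770/(-28896 + 6832/335) - 9*(-438)/406922 = -294770/(-28896 + 6832*(1/335)) + 3942*(1/406922) = -294770/(-28896 + 6832/335) + 1971/203461 = -294770/(-9673328/335) + 1971/203461 = -294770*(-335/9673328) + 1971/203461 = 7053425/690952 + 1971/203461 = 1436458770317/140581784872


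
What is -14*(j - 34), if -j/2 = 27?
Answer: 1232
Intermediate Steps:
j = -54 (j = -2*27 = -54)
-14*(j - 34) = -14*(-54 - 34) = -14*(-88) = 1232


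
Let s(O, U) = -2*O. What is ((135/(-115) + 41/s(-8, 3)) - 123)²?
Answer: 2002831009/135424 ≈ 14789.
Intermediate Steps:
((135/(-115) + 41/s(-8, 3)) - 123)² = ((135/(-115) + 41/((-2*(-8)))) - 123)² = ((135*(-1/115) + 41/16) - 123)² = ((-27/23 + 41*(1/16)) - 123)² = ((-27/23 + 41/16) - 123)² = (511/368 - 123)² = (-44753/368)² = 2002831009/135424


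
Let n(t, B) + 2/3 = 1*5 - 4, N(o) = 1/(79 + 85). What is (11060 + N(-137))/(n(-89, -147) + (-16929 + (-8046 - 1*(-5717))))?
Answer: -5441523/9474772 ≈ -0.57432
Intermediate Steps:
N(o) = 1/164
n(t, B) = ⅓ (n(t, B) = -⅔ + (1*5 - 4) = -⅔ + (5 - 4) = -⅔ + 1 = ⅓)
(11060 + N(-137))/(n(-89, -147) + (-16929 + (-8046 - 1*(-5717)))) = (11060 + 1/164)/(⅓ + (-16929 + (-8046 - 1*(-5717)))) = 1813841/(164*(⅓ + (-16929 + (-8046 + 5717)))) = 1813841/(164*(⅓ + (-16929 - 2329))) = 1813841/(164*(⅓ - 19258)) = 1813841/(164*(-57773/3)) = (1813841/164)*(-3/57773) = -5441523/9474772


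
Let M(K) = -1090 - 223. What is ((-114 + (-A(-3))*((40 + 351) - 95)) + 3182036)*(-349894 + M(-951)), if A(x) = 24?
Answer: -1115018305326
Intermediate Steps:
M(K) = -1313
((-114 + (-A(-3))*((40 + 351) - 95)) + 3182036)*(-349894 + M(-951)) = ((-114 + (-1*24)*((40 + 351) - 95)) + 3182036)*(-349894 - 1313) = ((-114 - 24*(391 - 95)) + 3182036)*(-351207) = ((-114 - 24*296) + 3182036)*(-351207) = ((-114 - 7104) + 3182036)*(-351207) = (-7218 + 3182036)*(-351207) = 3174818*(-351207) = -1115018305326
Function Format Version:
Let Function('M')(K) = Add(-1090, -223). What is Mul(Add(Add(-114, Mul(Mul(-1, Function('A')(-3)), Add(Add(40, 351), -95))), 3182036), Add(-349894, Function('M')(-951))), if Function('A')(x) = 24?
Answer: -1115018305326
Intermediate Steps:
Function('M')(K) = -1313
Mul(Add(Add(-114, Mul(Mul(-1, Function('A')(-3)), Add(Add(40, 351), -95))), 3182036), Add(-349894, Function('M')(-951))) = Mul(Add(Add(-114, Mul(Mul(-1, 24), Add(Add(40, 351), -95))), 3182036), Add(-349894, -1313)) = Mul(Add(Add(-114, Mul(-24, Add(391, -95))), 3182036), -351207) = Mul(Add(Add(-114, Mul(-24, 296)), 3182036), -351207) = Mul(Add(Add(-114, -7104), 3182036), -351207) = Mul(Add(-7218, 3182036), -351207) = Mul(3174818, -351207) = -1115018305326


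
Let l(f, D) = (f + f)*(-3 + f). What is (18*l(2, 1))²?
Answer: 5184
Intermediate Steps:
l(f, D) = 2*f*(-3 + f) (l(f, D) = (2*f)*(-3 + f) = 2*f*(-3 + f))
(18*l(2, 1))² = (18*(2*2*(-3 + 2)))² = (18*(2*2*(-1)))² = (18*(-4))² = (-72)² = 5184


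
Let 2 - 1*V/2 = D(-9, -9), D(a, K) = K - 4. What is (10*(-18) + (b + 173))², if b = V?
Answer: 529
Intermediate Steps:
D(a, K) = -4 + K
V = 30 (V = 4 - 2*(-4 - 9) = 4 - 2*(-13) = 4 + 26 = 30)
b = 30
(10*(-18) + (b + 173))² = (10*(-18) + (30 + 173))² = (-180 + 203)² = 23² = 529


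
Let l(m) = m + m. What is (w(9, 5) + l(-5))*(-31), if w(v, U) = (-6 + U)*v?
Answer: 589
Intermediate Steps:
w(v, U) = v*(-6 + U)
l(m) = 2*m
(w(9, 5) + l(-5))*(-31) = (9*(-6 + 5) + 2*(-5))*(-31) = (9*(-1) - 10)*(-31) = (-9 - 10)*(-31) = -19*(-31) = 589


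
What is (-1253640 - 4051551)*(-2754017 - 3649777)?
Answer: 33973350294654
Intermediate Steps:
(-1253640 - 4051551)*(-2754017 - 3649777) = -5305191*(-6403794) = 33973350294654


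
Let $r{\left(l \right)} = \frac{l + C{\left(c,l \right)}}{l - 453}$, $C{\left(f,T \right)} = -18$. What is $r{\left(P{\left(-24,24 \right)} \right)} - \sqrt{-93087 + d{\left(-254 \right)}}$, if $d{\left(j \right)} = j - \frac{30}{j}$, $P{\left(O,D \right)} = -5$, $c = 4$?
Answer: $\frac{23}{458} - \frac{2 i \sqrt{376373771}}{127} \approx 0.050218 - 305.52 i$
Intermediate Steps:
$d{\left(j \right)} = j - \frac{30}{j}$
$r{\left(l \right)} = \frac{-18 + l}{-453 + l}$ ($r{\left(l \right)} = \frac{l - 18}{l - 453} = \frac{-18 + l}{-453 + l}$)
$r{\left(P{\left(-24,24 \right)} \right)} - \sqrt{-93087 + d{\left(-254 \right)}} = \frac{-18 - 5}{-453 - 5} - \sqrt{-93087 - \left(254 + \frac{30}{-254}\right)} = \frac{1}{-458} \left(-23\right) - \sqrt{-93087 - \frac{32243}{127}} = \left(- \frac{1}{458}\right) \left(-23\right) - \sqrt{-93087 + \left(-254 + \frac{15}{127}\right)} = \frac{23}{458} - \sqrt{-93087 - \frac{32243}{127}} = \frac{23}{458} - \sqrt{- \frac{11854292}{127}} = \frac{23}{458} - \frac{2 i \sqrt{376373771}}{127}$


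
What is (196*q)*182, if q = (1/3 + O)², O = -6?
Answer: 10309208/9 ≈ 1.1455e+6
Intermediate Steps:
q = 289/9 (q = (1/3 - 6)² = (⅓ - 6)² = (-17/3)² = 289/9 ≈ 32.111)
(196*q)*182 = (196*(289/9))*182 = (56644/9)*182 = 10309208/9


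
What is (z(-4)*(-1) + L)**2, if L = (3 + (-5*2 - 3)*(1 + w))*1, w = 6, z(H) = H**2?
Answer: 10816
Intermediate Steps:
L = -88 (L = (3 + (-5*2 - 3)*(1 + 6))*1 = (3 + (-10 - 3)*7)*1 = (3 - 13*7)*1 = (3 - 91)*1 = -88*1 = -88)
(z(-4)*(-1) + L)**2 = ((-4)**2*(-1) - 88)**2 = (16*(-1) - 88)**2 = (-16 - 88)**2 = (-104)**2 = 10816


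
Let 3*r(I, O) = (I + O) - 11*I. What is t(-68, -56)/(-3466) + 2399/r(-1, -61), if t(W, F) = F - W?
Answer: -4157569/29461 ≈ -141.12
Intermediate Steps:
r(I, O) = -10*I/3 + O/3 (r(I, O) = ((I + O) - 11*I)/3 = (O - 10*I)/3 = -10*I/3 + O/3)
t(-68, -56)/(-3466) + 2399/r(-1, -61) = (-56 - 1*(-68))/(-3466) + 2399/(-10/3*(-1) + (⅓)*(-61)) = (-56 + 68)*(-1/3466) + 2399/(10/3 - 61/3) = 12*(-1/3466) + 2399/(-17) = -6/1733 + 2399*(-1/17) = -6/1733 - 2399/17 = -4157569/29461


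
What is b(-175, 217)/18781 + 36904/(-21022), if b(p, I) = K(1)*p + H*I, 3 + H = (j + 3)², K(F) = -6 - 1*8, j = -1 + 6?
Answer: -25951565/28201013 ≈ -0.92023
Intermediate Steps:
j = 5
K(F) = -14 (K(F) = -6 - 8 = -14)
H = 61 (H = -3 + (5 + 3)² = -3 + 8² = -3 + 64 = 61)
b(p, I) = -14*p + 61*I
b(-175, 217)/18781 + 36904/(-21022) = (-14*(-175) + 61*217)/18781 + 36904/(-21022) = (2450 + 13237)*(1/18781) + 36904*(-1/21022) = 15687*(1/18781) - 18452/10511 = 2241/2683 - 18452/10511 = -25951565/28201013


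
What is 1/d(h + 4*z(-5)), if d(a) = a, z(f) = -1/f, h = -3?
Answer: -5/11 ≈ -0.45455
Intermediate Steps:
1/d(h + 4*z(-5)) = 1/(-3 + 4*(-1/(-5))) = 1/(-3 + 4*(-1*(-⅕))) = 1/(-3 + 4*(⅕)) = 1/(-3 + ⅘) = 1/(-11/5) = -5/11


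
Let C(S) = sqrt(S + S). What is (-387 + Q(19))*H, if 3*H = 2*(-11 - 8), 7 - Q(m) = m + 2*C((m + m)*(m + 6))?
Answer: 5054 + 760*sqrt(19)/3 ≈ 6158.3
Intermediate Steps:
C(S) = sqrt(2)*sqrt(S) (C(S) = sqrt(2*S) = sqrt(2)*sqrt(S))
Q(m) = 7 - m - 4*sqrt(m*(6 + m)) (Q(m) = 7 - (m + 2*(sqrt(2)*sqrt((m + m)*(m + 6)))) = 7 - (m + 2*(sqrt(2)*sqrt((2*m)*(6 + m)))) = 7 - (m + 2*(sqrt(2)*sqrt(2*m*(6 + m)))) = 7 - (m + 2*(sqrt(2)*(sqrt(2)*sqrt(m*(6 + m))))) = 7 - (m + 2*(2*sqrt(m*(6 + m)))) = 7 - (m + 4*sqrt(m*(6 + m))) = 7 + (-m - 4*sqrt(m*(6 + m))) = 7 - m - 4*sqrt(m*(6 + m)))
H = -38/3 (H = (2*(-11 - 8))/3 = (2*(-19))/3 = (1/3)*(-38) = -38/3 ≈ -12.667)
(-387 + Q(19))*H = (-387 + (7 - 1*19 - 4*sqrt(19)*sqrt(6 + 19)))*(-38/3) = (-387 + (7 - 19 - 4*5*sqrt(19)))*(-38/3) = (-387 + (7 - 19 - 20*sqrt(19)))*(-38/3) = (-387 + (-12 - 20*sqrt(19)))*(-38/3) = (-399 - 20*sqrt(19))*(-38/3) = 5054 + 760*sqrt(19)/3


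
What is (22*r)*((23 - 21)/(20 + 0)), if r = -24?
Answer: -264/5 ≈ -52.800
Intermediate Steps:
(22*r)*((23 - 21)/(20 + 0)) = (22*(-24))*((23 - 21)/(20 + 0)) = -1056/20 = -528*1/10 = -264/5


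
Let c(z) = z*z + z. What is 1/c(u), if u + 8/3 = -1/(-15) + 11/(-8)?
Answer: 1600/18921 ≈ 0.084562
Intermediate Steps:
u = -159/40 (u = -8/3 + (-1/(-15) + 11/(-8)) = -8/3 + (-1*(-1/15) + 11*(-⅛)) = -8/3 + (1/15 - 11/8) = -8/3 - 157/120 = -159/40 ≈ -3.9750)
c(z) = z + z² (c(z) = z² + z = z + z²)
1/c(u) = 1/(-159*(1 - 159/40)/40) = 1/(-159/40*(-119/40)) = 1/(18921/1600) = 1600/18921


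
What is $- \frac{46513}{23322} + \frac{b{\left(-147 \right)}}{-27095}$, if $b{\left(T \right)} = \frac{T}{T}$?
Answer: $- \frac{1260293057}{631909590} \approx -1.9944$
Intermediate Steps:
$b{\left(T \right)} = 1$
$- \frac{46513}{23322} + \frac{b{\left(-147 \right)}}{-27095} = - \frac{46513}{23322} + 1 \frac{1}{-27095} = \left(-46513\right) \frac{1}{23322} + 1 \left(- \frac{1}{27095}\right) = - \frac{46513}{23322} - \frac{1}{27095} = - \frac{1260293057}{631909590}$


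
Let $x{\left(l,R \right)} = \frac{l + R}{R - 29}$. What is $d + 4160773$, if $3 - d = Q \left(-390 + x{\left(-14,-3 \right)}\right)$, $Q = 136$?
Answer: $\frac{16854975}{4} \approx 4.2137 \cdot 10^{6}$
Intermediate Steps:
$x{\left(l,R \right)} = \frac{R + l}{-29 + R}$
$d = \frac{211883}{4}$ ($d = 3 - 136 \left(-390 + \frac{-3 - 14}{-29 - 3}\right) = 3 - 136 \left(-390 + \frac{1}{-32} \left(-17\right)\right) = 3 - 136 \left(-390 - - \frac{17}{32}\right) = 3 - 136 \left(-390 + \frac{17}{32}\right) = 3 - 136 \left(- \frac{12463}{32}\right) = 3 - - \frac{211871}{4} = 3 + \frac{211871}{4} = \frac{211883}{4} \approx 52971.0$)
$d + 4160773 = \frac{211883}{4} + 4160773 = \frac{16854975}{4}$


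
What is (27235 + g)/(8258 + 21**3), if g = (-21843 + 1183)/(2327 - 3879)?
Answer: 10572345/6797372 ≈ 1.5554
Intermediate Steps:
g = 5165/388 (g = -20660/(-1552) = -20660*(-1/1552) = 5165/388 ≈ 13.312)
(27235 + g)/(8258 + 21**3) = (27235 + 5165/388)/(8258 + 21**3) = 10572345/(388*(8258 + 9261)) = (10572345/388)/17519 = (10572345/388)*(1/17519) = 10572345/6797372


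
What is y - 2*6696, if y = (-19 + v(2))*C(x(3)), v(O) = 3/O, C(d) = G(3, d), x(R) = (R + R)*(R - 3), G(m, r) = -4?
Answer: -13322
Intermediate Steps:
x(R) = 2*R*(-3 + R) (x(R) = (2*R)*(-3 + R) = 2*R*(-3 + R))
C(d) = -4
y = 70 (y = (-19 + 3/2)*(-4) = -35/2*(-4) = 70)
y - 2*6696 = 70 - 2*6696 = 70 - 1*13392 = 70 - 13392 = -13322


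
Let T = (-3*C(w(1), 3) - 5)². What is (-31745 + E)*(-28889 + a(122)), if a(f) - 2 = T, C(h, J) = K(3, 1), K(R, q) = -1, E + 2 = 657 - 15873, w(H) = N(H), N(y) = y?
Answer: 1356432329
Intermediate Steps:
w(H) = H
E = -15218 (E = -2 + (657 - 15873) = -2 - 15216 = -15218)
C(h, J) = -1
T = 4 (T = (-3*(-1) - 5)² = (3 - 5)² = (-2)² = 4)
a(f) = 6 (a(f) = 2 + 4 = 6)
(-31745 + E)*(-28889 + a(122)) = (-31745 - 15218)*(-28889 + 6) = -46963*(-28883) = 1356432329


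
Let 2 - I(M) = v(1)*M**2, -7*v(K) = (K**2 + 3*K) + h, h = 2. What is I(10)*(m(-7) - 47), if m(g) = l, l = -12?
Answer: -36226/7 ≈ -5175.1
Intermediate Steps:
v(K) = -2/7 - 3*K/7 - K**2/7 (v(K) = -((K**2 + 3*K) + 2)/7 = -(2 + K**2 + 3*K)/7 = -2/7 - 3*K/7 - K**2/7)
m(g) = -12
I(M) = 2 + 6*M**2/7 (I(M) = 2 - (-2/7 - 3/7*1 - 1/7*1**2)*M**2 = 2 - (-2/7 - 3/7 - 1/7*1)*M**2 = 2 - (-2/7 - 3/7 - 1/7)*M**2 = 2 - (-6)*M**2/7 = 2 + 6*M**2/7)
I(10)*(m(-7) - 47) = (2 + (6/7)*10**2)*(-12 - 47) = (2 + (6/7)*100)*(-59) = (2 + 600/7)*(-59) = (614/7)*(-59) = -36226/7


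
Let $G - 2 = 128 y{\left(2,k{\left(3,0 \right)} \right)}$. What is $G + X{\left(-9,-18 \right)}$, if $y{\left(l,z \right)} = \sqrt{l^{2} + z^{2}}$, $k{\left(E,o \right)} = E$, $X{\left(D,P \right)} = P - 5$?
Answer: $-21 + 128 \sqrt{13} \approx 440.51$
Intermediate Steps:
$X{\left(D,P \right)} = -5 + P$ ($X{\left(D,P \right)} = P - 5 = -5 + P$)
$G = 2 + 128 \sqrt{13}$ ($G = 2 + 128 \sqrt{2^{2} + 3^{2}} = 2 + 128 \sqrt{4 + 9} = 2 + 128 \sqrt{13} \approx 463.51$)
$G + X{\left(-9,-18 \right)} = \left(2 + 128 \sqrt{13}\right) - 23 = -21 + 128 \sqrt{13}$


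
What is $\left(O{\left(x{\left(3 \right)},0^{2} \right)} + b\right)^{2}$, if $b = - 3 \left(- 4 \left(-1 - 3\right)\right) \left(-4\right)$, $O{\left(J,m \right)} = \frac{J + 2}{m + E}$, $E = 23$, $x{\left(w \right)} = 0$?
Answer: $\frac{19518724}{529} \approx 36897.0$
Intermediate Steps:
$O{\left(J,m \right)} = \frac{2 + J}{23 + m}$ ($O{\left(J,m \right)} = \frac{J + 2}{m + 23} = \frac{2 + J}{23 + m}$)
$b = 192$ ($b = - 3 \left(\left(-4\right) \left(-4\right)\right) \left(-4\right) = \left(-3\right) 16 \left(-4\right) = \left(-48\right) \left(-4\right) = 192$)
$\left(O{\left(x{\left(3 \right)},0^{2} \right)} + b\right)^{2} = \left(\frac{2 + 0}{23 + 0^{2}} + 192\right)^{2} = \left(\frac{1}{23 + 0} \cdot 2 + 192\right)^{2} = \left(\frac{1}{23} \cdot 2 + 192\right)^{2} = \left(\frac{2}{23} + 192\right)^{2} = \left(\frac{4418}{23}\right)^{2} = \frac{19518724}{529}$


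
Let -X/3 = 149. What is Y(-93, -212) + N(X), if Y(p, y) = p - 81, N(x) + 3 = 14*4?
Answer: -121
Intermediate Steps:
X = -447 (X = -3*149 = -447)
N(x) = 53 (N(x) = -3 + 14*4 = -3 + 56 = 53)
Y(p, y) = -81 + p
Y(-93, -212) + N(X) = (-81 - 93) + 53 = -174 + 53 = -121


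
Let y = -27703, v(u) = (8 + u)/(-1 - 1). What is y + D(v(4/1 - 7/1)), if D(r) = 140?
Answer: -27563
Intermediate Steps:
v(u) = -4 - u/2 (v(u) = (8 + u)/(-2) = (8 + u)*(-½) = -4 - u/2)
y + D(v(4/1 - 7/1)) = -27703 + 140 = -27563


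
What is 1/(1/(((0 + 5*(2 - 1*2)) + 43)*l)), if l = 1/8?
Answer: 43/8 ≈ 5.3750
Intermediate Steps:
l = ⅛ ≈ 0.12500
1/(1/(((0 + 5*(2 - 1*2)) + 43)*l)) = 1/(1/(((0 + 5*(2 - 1*2)) + 43)*(⅛))) = 1/(1/(((0 + 5*(2 - 2)) + 43)*(⅛))) = 1/(1/(((0 + 5*0) + 43)*(⅛))) = 1/(1/(((0 + 0) + 43)*(⅛))) = 1/(1/((0 + 43)*(⅛))) = 1/(1/(43*(⅛))) = 1/(1/(43/8)) = 1/(8/43) = 43/8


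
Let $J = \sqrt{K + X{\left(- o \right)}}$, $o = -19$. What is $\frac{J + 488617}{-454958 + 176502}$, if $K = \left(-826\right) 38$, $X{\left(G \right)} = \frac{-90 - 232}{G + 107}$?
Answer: $- \frac{488617}{278456} - \frac{i \sqrt{282515}}{835368} \approx -1.7547 - 0.00063627 i$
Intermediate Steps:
$X{\left(G \right)} = - \frac{322}{107 + G}$
$K = -31388$
$J = \frac{i \sqrt{282515}}{3}$ ($J = \sqrt{-31388 - \frac{322}{107 - -19}} = \sqrt{-31388 - \frac{322}{107 + 19}} = \sqrt{-31388 - \frac{322}{126}} = \sqrt{-31388 - \frac{23}{9}} = \sqrt{- \frac{282515}{9}} = \frac{i \sqrt{282515}}{3} \approx 177.17 i$)
$\frac{J + 488617}{-454958 + 176502} = \frac{\frac{i \sqrt{282515}}{3} + 488617}{-454958 + 176502} = \frac{488617 + \frac{i \sqrt{282515}}{3}}{-278456} = \left(488617 + \frac{i \sqrt{282515}}{3}\right) \left(- \frac{1}{278456}\right) = - \frac{488617}{278456} - \frac{i \sqrt{282515}}{835368}$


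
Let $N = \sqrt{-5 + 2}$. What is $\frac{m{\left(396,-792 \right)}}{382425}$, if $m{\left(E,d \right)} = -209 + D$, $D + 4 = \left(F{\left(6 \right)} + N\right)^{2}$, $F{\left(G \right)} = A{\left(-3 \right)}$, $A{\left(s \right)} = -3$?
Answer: $- \frac{71}{127475} + \frac{\left(3 - i \sqrt{3}\right)^{2}}{382425} \approx -0.00054128 - 2.7175 \cdot 10^{-5} i$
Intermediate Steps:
$F{\left(G \right)} = -3$
$N = i \sqrt{3}$ ($N = \sqrt{-3} = i \sqrt{3} \approx 1.732 i$)
$D = -4 + \left(-3 + i \sqrt{3}\right)^{2} \approx 2.0 - 10.392 i$
$m{\left(E,d \right)} = -207 - 6 i \sqrt{3}$ ($m{\left(E,d \right)} = -209 + \left(2 - 6 i \sqrt{3}\right) = -207 - 6 i \sqrt{3}$)
$\frac{m{\left(396,-792 \right)}}{382425} = \frac{-213 + \left(3 - i \sqrt{3}\right)^{2}}{382425} = \left(-213 + \left(3 - i \sqrt{3}\right)^{2}\right) \frac{1}{382425} = - \frac{71}{127475} + \frac{\left(3 - i \sqrt{3}\right)^{2}}{382425}$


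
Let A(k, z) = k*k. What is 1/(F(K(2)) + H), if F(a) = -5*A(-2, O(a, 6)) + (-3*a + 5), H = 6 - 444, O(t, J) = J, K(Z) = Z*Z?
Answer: -1/465 ≈ -0.0021505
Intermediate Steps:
K(Z) = Z**2
A(k, z) = k**2
H = -438
F(a) = -15 - 3*a (F(a) = -5*(-2)**2 + (-3*a + 5) = -5*4 + (5 - 3*a) = -20 + (5 - 3*a) = -15 - 3*a)
1/(F(K(2)) + H) = 1/((-15 - 3*2**2) - 438) = 1/((-15 - 3*4) - 438) = 1/((-15 - 12) - 438) = 1/(-27 - 438) = 1/(-465) = -1/465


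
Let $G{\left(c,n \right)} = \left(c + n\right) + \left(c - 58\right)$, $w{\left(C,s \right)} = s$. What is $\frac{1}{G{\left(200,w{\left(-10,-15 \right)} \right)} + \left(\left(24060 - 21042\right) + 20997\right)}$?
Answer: $\frac{1}{24342} \approx 4.1081 \cdot 10^{-5}$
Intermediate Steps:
$G{\left(c,n \right)} = -58 + n + 2 c$ ($G{\left(c,n \right)} = \left(c + n\right) + \left(-58 + c\right) = -58 + n + 2 c$)
$\frac{1}{G{\left(200,w{\left(-10,-15 \right)} \right)} + \left(\left(24060 - 21042\right) + 20997\right)} = \frac{1}{\left(-58 - 15 + 2 \cdot 200\right) + \left(\left(24060 - 21042\right) + 20997\right)} = \frac{1}{\left(-58 - 15 + 400\right) + \left(3018 + 20997\right)} = \frac{1}{327 + 24015} = \frac{1}{24342}$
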